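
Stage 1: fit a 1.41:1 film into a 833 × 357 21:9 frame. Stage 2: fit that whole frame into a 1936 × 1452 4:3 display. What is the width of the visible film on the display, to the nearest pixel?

First fit — 1.41:1 into 833×357 spans the height: 503.37 × 357.00.
Second fit — the 21:9 canvas into 1936×1452 spans the width: 1936.00 × 829.71 (×2.3241 from 833×357).
So the film's width is 503.37 × 2.3241 ≈ 1169.90.

1170 px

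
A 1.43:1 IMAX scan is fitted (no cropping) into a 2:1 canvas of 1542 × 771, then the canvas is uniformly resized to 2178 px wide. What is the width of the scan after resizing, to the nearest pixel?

In the 1542×771 frame the scan fills the height: width = 771 × 1.430 ≈ 1102.53 px.
Resizing to 2178 px wide multiplies everything by 1.4125: 1102.53 → 1557.27 px.

1557 px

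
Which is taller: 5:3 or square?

5:3 = 1.667 and square = 1; 1.667 > 1. The smaller width-to-height ratio is the taller frame.

square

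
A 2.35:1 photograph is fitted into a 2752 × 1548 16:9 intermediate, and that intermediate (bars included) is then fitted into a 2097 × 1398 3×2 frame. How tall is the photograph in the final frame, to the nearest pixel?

892 px

First fit — 2.35:1 into 2752×1548 spans the width: 2752.00 × 1171.06.
The 16:9 canvas is width-limited in 2097×1398, giving 2097.00 × 1179.56; scale factor 0.7620.
The photograph scales with it: height 1171.06 × 0.7620 ≈ 892.34.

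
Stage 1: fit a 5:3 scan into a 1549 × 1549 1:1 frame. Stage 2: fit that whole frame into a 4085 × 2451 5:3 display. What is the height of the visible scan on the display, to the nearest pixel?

1471 px

Inside the 1549×1549 canvas the scan is width-limited at 1549.00 × 929.40.
The 1:1 canvas is height-limited in 4085×2451, giving 2451.00 × 2451.00; scale factor 1.5823.
So the scan's height is 929.40 × 1.5823 ≈ 1470.60.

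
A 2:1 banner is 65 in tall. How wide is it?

65 / 1 × 2 = 130.

130 in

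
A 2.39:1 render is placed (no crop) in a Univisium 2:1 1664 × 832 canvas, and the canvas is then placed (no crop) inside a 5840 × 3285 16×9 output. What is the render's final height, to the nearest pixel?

First fit — 2.39:1 into 1664×832 spans the width: 1664.00 × 696.23.
Univisium 2:1 in 5840×3285: fills the width, so the intermediate becomes 5840.00 × 2920.00 — a scale of ×3.5096.
So the render's height is 696.23 × 3.5096 ≈ 2443.51.

2444 px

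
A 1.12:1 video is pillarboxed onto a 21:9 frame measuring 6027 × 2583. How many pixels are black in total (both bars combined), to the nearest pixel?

8095225 pixels

1.12:1 (1.120) < 21:9 (2.333), so the video fills the height.
Content width = 2583 × 1.120 ≈ 2892.9600 px.
6027 − 2892.9600 = 3134.0400 px of bars.
Bar area = 3134.0400 × 2583 ≈ 8095225 px.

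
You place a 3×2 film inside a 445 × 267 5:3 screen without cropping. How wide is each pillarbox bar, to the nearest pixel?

3×2 (1.500) < 5:3 (1.667), so the film fills the height.
The film is 267 × 3/2 ≈ 400.50 px wide.
Leftover width: 445 − 400.50 = 44.50 px → 22.25 each side.

22 px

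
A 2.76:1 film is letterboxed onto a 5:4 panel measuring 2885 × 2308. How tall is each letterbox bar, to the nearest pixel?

Since 2.760 > 1.250, the film is width-limited.
That makes the image 1045.29 px tall (2885 / 2.760).
Black = 2308 − 1045.29 = 1262.71 px, or 631.36 per bar.

631 px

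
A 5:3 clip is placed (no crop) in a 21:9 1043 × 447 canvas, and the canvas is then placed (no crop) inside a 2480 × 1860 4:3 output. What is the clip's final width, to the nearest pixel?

Inside the 1043×447 canvas the clip is height-limited at 745.00 × 447.00.
21:9 in 2480×1860: fills the width, so the intermediate becomes 2480.00 × 1062.86 — a scale of ×2.3778.
So the clip's width is 745.00 × 2.3778 ≈ 1771.43.

1771 px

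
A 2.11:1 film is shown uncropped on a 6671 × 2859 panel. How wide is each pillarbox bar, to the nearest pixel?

319 px

2.11:1 is narrower than 21:9, so it spans the full height.
That makes the image 6032.49 px wide (2859 × 2.110).
6671 − 6032.49 = 638.51 px of bars (319.25 each).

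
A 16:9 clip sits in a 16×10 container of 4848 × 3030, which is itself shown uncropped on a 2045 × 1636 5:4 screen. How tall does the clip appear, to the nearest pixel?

First fit — 16:9 into 4848×3030 spans the width: 4848.00 × 2727.00.
The 16×10 canvas is width-limited in 2045×1636, giving 2045.00 × 1278.12; scale factor 0.4218.
The clip scales with it: height 2727.00 × 0.4218 ≈ 1150.31.

1150 px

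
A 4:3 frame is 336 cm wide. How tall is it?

252 cm

At 4:3, 336·3/4 ≈ 252.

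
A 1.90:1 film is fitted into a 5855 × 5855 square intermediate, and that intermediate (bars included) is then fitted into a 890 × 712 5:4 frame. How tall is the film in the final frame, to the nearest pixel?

1.90:1 in 5855×5855: fills the width, so the film is 5855.00 × 3081.58.
Second fit — the square canvas into 890×712 spans the height: 712.00 × 712.00 (×0.1216 from 5855×5855).
So the film's height is 3081.58 × 0.1216 ≈ 374.74.

375 px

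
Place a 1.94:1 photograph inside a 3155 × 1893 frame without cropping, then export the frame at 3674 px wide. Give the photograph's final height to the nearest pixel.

1894 px

In the 3155×1893 frame the photograph fills the width: height = 3155 / 1.940 ≈ 1626.29 px.
Scaling 3155 → 3674 is ×1.1645, so the height becomes 1626.29 × 1.1645 ≈ 1893.81 px.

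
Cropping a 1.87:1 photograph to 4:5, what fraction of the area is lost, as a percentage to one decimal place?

The height stays; only width is cut (since 4:5 is narrower than 1.87:1).
(0.800)/(1.870) ≈ 0.428 of the area survives, leaving 57.22% discarded.

57.2%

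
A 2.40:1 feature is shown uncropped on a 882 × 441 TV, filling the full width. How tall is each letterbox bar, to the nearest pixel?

That makes the image 367.50 px tall (882 / 2.400).
Black = 441 − 367.50 = 73.50 px, or 36.75 per bar.

37 px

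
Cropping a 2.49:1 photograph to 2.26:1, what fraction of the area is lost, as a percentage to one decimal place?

9.2%

Going from 2.49:1 to 2.26:1 means cutting width while keeping height.
(2.260)/(2.490) ≈ 0.908 of the area survives, leaving 9.24% discarded.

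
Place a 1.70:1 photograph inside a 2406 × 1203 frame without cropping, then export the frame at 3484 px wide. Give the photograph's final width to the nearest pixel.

In the 2406×1203 frame the photograph fills the height: width = 1203 × 1.700 ≈ 2045.10 px.
Resizing to 3484 px wide multiplies everything by 1.4480: 2045.10 → 2961.40 px.

2961 px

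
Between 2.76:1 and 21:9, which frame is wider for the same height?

2.76:1

2.76 and 21:9 = 2.333; 2.76 > 2.333.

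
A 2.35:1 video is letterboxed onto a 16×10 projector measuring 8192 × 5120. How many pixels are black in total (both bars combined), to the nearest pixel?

13386077 pixels

2.35:1 (2.350) > 16×10 (1.600), so the video fills the width.
The video is 8192 / 2.350 ≈ 3485.9574 px tall.
Leftover height: 5120 − 3485.9574 = 1634.0426 px.
That's 1634.0426 × 8192 ≈ 13386077 black pixels.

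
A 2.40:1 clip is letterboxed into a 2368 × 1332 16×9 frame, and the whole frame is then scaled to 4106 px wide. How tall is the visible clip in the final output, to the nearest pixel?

In the 2368×1332 frame the clip fills the width: height = 2368 / 2.400 ≈ 986.67 px.
Resizing to 4106 px wide multiplies everything by 1.7340: 986.67 → 1710.83 px.

1711 px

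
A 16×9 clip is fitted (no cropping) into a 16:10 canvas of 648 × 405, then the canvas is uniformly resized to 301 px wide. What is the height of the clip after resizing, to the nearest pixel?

169 px

At 648×405 the clip is width-limited, so height = 648 × 9/16 ≈ 364.50 px.
Resizing to 301 px wide multiplies everything by 0.4645: 364.50 → 169.31 px.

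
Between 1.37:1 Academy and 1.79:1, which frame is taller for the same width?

1.37 and 1.79; 1.79 > 1.37. The smaller width-to-height ratio is the taller frame.

1.37:1 Academy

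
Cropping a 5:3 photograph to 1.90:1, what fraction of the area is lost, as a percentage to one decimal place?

12.3%

1.90:1 is wider than 5:3, so the crop keeps the full width and trims the height.
Fraction kept = (1.667)/(1.900) ≈ 87.72%, so 12.28% is lost.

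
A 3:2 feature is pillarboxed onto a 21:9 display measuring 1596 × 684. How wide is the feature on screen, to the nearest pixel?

1026 px

Since 1.500 < 2.333, the feature is height-limited.
Content width = 684 × 3/2 ≈ 1026.00 px.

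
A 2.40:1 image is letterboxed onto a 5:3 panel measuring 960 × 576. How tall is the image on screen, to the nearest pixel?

2.40:1 is wider than 5:3, so it spans the full width.
Content height = 960 / 2.400 ≈ 400.00 px.

400 px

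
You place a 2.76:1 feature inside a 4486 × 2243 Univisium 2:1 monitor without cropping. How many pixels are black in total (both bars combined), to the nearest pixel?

2770723 pixels

2.76:1 (2.760) > Univisium 2:1 (2.000), so the feature fills the width.
The feature is 4486 / 2.760 ≈ 1625.3623 px tall.
2243 − 1625.3623 = 617.6377 px of bars.
Across the 4486-px span: 617.6377 × 4486 ≈ 2770723 px.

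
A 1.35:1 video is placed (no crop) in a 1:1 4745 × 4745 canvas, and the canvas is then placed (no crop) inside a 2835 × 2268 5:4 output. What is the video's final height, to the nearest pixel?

First fit — 1.35:1 into 4745×4745 spans the width: 4745.00 × 3514.81.
The 1:1 canvas is height-limited in 2835×2268, giving 2268.00 × 2268.00; scale factor 0.4780.
So the video's height is 3514.81 × 0.4780 ≈ 1680.00.

1680 px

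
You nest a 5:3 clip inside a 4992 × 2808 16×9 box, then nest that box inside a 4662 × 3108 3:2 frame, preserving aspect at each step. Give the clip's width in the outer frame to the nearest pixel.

5:3 in 4992×2808: fills the height, so the clip is 4680.00 × 2808.00.
The 16×9 canvas is width-limited in 4662×3108, giving 4662.00 × 2622.38; scale factor 0.9339.
Applying the same ×0.9339: 4680.00 → 4370.62.

4371 px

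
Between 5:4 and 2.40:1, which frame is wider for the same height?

5:4 = 1.25 and 2.4; 2.4 > 1.25.

2.40:1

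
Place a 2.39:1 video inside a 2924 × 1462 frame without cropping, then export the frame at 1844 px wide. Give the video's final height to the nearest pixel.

At 2924×1462 the video is width-limited, so height = 2924 / 2.390 ≈ 1223.43 px.
Resizing to 1844 px wide multiplies everything by 0.6306: 1223.43 → 771.55 px.

772 px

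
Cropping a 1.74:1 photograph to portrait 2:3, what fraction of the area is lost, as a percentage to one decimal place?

The height stays; only width is cut (since portrait 2:3 is narrower than 1.74:1).
Area ratio = (0.667)/(1.740) = 38.31%; the remaining 61.69% is cropped out.

61.7%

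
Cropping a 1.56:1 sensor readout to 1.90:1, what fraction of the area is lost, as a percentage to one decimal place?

Going from 1.56:1 to 1.90:1 means cutting height while keeping width.
Area ratio = (1.560)/(1.900) = 82.11%; the remaining 17.89% is cropped out.

17.9%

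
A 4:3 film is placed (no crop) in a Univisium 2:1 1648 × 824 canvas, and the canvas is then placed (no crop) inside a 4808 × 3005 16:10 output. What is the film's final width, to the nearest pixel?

3205 px

First fit — 4:3 into 1648×824 spans the height: 1098.67 × 824.00.
Univisium 2:1 in 4808×3005: fills the width, so the intermediate becomes 4808.00 × 2404.00 — a scale of ×2.9175.
The film scales with it: width 1098.67 × 2.9175 ≈ 3205.33.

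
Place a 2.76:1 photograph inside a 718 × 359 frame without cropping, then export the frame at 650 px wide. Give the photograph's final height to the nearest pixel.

236 px

At 718×359 the photograph is width-limited, so height = 718 / 2.760 ≈ 260.14 px.
Resizing to 650 px wide multiplies everything by 0.9053: 260.14 → 235.51 px.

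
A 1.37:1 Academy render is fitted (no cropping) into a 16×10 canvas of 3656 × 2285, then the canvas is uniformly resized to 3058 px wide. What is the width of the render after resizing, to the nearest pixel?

2618 px

Fitted into 3656×2285, the render spans the height; its width is 2285 × 1.370 ≈ 3130.45 px.
Scaling 3656 → 3058 is ×0.8364, so the width becomes 3130.45 × 0.8364 ≈ 2618.41 px.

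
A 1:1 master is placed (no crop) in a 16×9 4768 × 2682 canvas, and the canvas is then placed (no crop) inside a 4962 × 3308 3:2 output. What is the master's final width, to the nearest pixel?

2791 px

Inside the 4768×2682 canvas the master is height-limited at 2682.00 × 2682.00.
16×9 in 4962×3308: fills the width, so the intermediate becomes 4962.00 × 2791.12 — a scale of ×1.0407.
Applying the same ×1.0407: 2682.00 → 2791.12.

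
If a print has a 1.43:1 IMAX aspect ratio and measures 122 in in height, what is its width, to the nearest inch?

122 × 1.430 = 174.46.

174 in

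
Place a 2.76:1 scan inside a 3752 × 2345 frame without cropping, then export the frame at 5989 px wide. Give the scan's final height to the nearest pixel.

2170 px

Fitted into 3752×2345, the scan spans the width; its height is 3752 / 2.760 ≈ 1359.42 px.
Resizing to 5989 px wide multiplies everything by 1.5962: 1359.42 → 2169.93 px.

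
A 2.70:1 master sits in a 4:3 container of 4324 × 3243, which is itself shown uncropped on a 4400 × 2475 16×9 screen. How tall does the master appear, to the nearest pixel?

First fit — 2.70:1 into 4324×3243 spans the width: 4324.00 × 1601.48.
4:3 in 4400×2475: fills the height, so the intermediate becomes 3300.00 × 2475.00 — a scale of ×0.7632.
So the master's height is 1601.48 × 0.7632 ≈ 1222.22.

1222 px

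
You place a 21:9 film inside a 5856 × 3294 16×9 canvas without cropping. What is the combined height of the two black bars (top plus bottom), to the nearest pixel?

784 px

21:9 is wider than 16×9, so it spans the full width.
The film is 5856 × 9/21 ≈ 2509.71 px tall.
3294 − 2509.71 = 784.29 px of bars.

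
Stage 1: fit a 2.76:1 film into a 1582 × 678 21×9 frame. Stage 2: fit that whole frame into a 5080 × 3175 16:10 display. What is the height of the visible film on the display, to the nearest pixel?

2.76:1 in 1582×678: fills the width, so the film is 1582.00 × 573.19.
21×9 in 5080×3175: fills the width, so the intermediate becomes 5080.00 × 2177.14 — a scale of ×3.2111.
So the film's height is 573.19 × 3.2111 ≈ 1840.58.

1841 px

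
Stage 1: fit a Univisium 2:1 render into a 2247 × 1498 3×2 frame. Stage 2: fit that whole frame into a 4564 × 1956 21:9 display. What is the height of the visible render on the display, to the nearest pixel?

First fit — Univisium 2:1 into 2247×1498 spans the width: 2247.00 × 1123.50.
The 3×2 canvas is height-limited in 4564×1956, giving 2934.00 × 1956.00; scale factor 1.3057.
Applying the same ×1.3057: 1123.50 → 1467.00.

1467 px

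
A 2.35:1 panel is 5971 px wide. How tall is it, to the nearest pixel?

5971 / 2.350 = 2540.85.

2541 px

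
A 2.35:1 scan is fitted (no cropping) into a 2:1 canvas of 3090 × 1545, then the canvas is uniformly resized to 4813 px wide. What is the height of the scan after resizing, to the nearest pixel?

At 3090×1545 the scan is width-limited, so height = 3090 / 2.350 ≈ 1314.89 px.
Resizing to 4813 px wide multiplies everything by 1.5576: 1314.89 → 2048.09 px.

2048 px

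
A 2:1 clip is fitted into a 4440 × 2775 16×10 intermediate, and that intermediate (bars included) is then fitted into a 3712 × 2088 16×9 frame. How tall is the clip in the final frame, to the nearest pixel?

1670 px

First fit — 2:1 into 4440×2775 spans the width: 4440.00 × 2220.00.
Second fit — the 16×10 canvas into 3712×2088 spans the height: 3340.80 × 2088.00 (×0.7524 from 4440×2775).
The clip scales with it: height 2220.00 × 0.7524 ≈ 1670.40.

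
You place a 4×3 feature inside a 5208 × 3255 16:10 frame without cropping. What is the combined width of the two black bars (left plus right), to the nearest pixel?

868 px

4×3 (1.333) < 16:10 (1.600), so the feature fills the height.
The feature is 3255 × 4/3 ≈ 4340.00 px wide.
Leftover width: 5208 − 4340.00 = 868.00 px.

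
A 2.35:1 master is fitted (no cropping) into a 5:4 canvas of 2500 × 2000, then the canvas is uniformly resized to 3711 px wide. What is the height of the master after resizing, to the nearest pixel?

1579 px

In the 2500×2000 frame the master fills the width: height = 2500 / 2.350 ≈ 1063.83 px.
The frame scales by 3711/2500 = 1.4844; 1063.83 × 1.4844 ≈ 1579.15 px.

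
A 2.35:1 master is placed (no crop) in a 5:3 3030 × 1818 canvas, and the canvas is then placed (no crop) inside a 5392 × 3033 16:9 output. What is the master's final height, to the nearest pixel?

Inside the 3030×1818 canvas the master is width-limited at 3030.00 × 1289.36.
Second fit — the 5:3 canvas into 5392×3033 spans the height: 5055.00 × 3033.00 (×1.6683 from 3030×1818).
Applying the same ×1.6683: 1289.36 → 2151.06.

2151 px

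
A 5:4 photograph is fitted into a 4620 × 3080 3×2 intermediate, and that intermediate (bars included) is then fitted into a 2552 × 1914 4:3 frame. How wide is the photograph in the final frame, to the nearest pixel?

5:4 in 4620×3080: fills the height, so the photograph is 3850.00 × 3080.00.
3×2 in 2552×1914: fills the width, so the intermediate becomes 2552.00 × 1701.33 — a scale of ×0.5524.
So the photograph's width is 3850.00 × 0.5524 ≈ 2126.67.

2127 px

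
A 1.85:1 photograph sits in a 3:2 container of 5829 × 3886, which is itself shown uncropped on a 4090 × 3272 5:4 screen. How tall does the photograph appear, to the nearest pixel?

Inside the 5829×3886 canvas the photograph is width-limited at 5829.00 × 3150.81.
The 3:2 canvas is width-limited in 4090×3272, giving 4090.00 × 2726.67; scale factor 0.7017.
The photograph scales with it: height 3150.81 × 0.7017 ≈ 2210.81.

2211 px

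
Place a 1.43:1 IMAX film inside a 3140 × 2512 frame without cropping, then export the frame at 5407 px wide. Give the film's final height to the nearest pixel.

3781 px

Fitted into 3140×2512, the film spans the width; its height is 3140 / 1.430 ≈ 2195.80 px.
Scaling 3140 → 5407 is ×1.7220, so the height becomes 2195.80 × 1.7220 ≈ 3781.12 px.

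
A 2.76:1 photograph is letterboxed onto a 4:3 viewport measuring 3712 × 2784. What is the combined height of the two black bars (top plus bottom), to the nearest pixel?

2.76:1 (2.760) > 4:3 (1.333), so the photograph fills the width.
Content height = 3712 / 2.760 ≈ 1344.93 px.
2784 − 1344.93 = 1439.07 px of bars.

1439 px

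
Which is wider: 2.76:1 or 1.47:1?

2.76:1

2.76 and 1.47; 2.76 > 1.47.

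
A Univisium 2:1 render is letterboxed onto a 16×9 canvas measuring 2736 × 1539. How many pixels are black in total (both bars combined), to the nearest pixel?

Univisium 2:1 (2.000) > 16×9 (1.778), so the render fills the width.
The render is 2736 × 1/2 ≈ 1368.0000 px tall.
Leftover height: 1539 − 1368.0000 = 171.0000 px.
Across the 2736-px span: 171.0000 × 2736 ≈ 467856 px.

467856 pixels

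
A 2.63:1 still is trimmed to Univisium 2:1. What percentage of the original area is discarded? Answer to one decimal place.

24.0%

Univisium 2:1 is narrower than 2.63:1, so the crop keeps the full height and trims the width.
Area ratio = (2.000)/(2.630) = 76.05%; the remaining 23.95% is cropped out.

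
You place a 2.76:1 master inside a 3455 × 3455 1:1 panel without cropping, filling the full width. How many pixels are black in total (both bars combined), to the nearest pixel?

Content height = 3455 / 2.760 ≈ 1251.8116 px.
Leftover height: 3455 − 1251.8116 = 2203.1884 px.
That's 2203.1884 × 3455 ≈ 7612016 black pixels.

7612016 pixels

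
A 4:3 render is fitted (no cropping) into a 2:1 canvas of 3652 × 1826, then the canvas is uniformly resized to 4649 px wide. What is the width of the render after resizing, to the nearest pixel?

3099 px

In the 3652×1826 frame the render fills the height: width = 1826 × 4/3 ≈ 2434.67 px.
The frame scales by 4649/3652 = 1.2730; 2434.67 × 1.2730 ≈ 3099.33 px.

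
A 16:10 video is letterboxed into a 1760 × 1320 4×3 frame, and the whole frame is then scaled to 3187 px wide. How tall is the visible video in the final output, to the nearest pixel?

In the 1760×1320 frame the video fills the width: height = 1760 × 10/16 ≈ 1100.00 px.
Resizing to 3187 px wide multiplies everything by 1.8108: 1100.00 → 1991.88 px.

1992 px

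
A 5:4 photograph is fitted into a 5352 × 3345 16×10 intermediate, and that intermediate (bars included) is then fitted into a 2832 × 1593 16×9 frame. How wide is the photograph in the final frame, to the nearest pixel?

Inside the 5352×3345 canvas the photograph is height-limited at 4181.25 × 3345.00.
16×10 in 2832×1593: fills the height, so the intermediate becomes 2548.80 × 1593.00 — a scale of ×0.4762.
The photograph scales with it: width 4181.25 × 0.4762 ≈ 1991.25.

1991 px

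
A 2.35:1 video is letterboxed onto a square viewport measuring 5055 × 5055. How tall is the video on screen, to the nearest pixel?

2.35:1 is wider than square, so it spans the full width.
That makes the image 2151.06 px tall (5055 / 2.350).

2151 px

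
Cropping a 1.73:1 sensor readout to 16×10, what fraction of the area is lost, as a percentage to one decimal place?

7.5%

The height stays; only width is cut (since 16×10 is narrower than 1.73:1).
Fraction kept = (1.600)/(1.730) ≈ 92.49%, so 7.51% is lost.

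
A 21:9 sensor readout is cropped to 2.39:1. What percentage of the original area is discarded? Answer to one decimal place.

2.39:1 is wider than 21:9, so the crop keeps the full width and trims the height.
Fraction kept = (2.333)/(2.390) ≈ 97.63%, so 2.37% is lost.

2.4%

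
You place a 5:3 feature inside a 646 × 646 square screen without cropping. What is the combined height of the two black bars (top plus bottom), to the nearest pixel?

Since 1.667 > 1.000, the feature is width-limited.
Content height = 646 × 3/5 ≈ 387.60 px.
Leftover height: 646 − 387.60 = 258.40 px.

258 px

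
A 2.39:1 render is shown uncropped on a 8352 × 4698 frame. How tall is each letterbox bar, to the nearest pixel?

2.39:1 is wider than 16:9, so it spans the full width.
That makes the image 3494.56 px tall (8352 / 2.390).
4698 − 3494.56 = 1203.44 px of bars (601.72 each).

602 px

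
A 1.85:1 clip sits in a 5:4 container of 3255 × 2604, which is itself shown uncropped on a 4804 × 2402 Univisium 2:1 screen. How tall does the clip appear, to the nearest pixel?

First fit — 1.85:1 into 3255×2604 spans the width: 3255.00 × 1759.46.
5:4 in 4804×2402: fills the height, so the intermediate becomes 3002.50 × 2402.00 — a scale of ×0.9224.
So the clip's height is 1759.46 × 0.9224 ≈ 1622.97.

1623 px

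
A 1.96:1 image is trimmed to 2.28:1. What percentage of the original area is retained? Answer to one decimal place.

2.28:1 is wider than 1.96:1, so the crop keeps the full width and trims the height.
(1.960)/(2.280) ≈ 0.860 of the area survives.

86.0%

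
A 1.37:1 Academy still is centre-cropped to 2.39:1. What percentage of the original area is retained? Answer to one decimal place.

The width stays; only height is cut (since 2.39:1 is wider than 1.37:1 Academy).
Fraction kept = (1.370)/(2.390) ≈ 57.32%.

57.3%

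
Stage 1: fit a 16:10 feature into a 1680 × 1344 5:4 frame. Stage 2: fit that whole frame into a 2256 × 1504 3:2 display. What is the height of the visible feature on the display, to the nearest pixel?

1175 px

16:10 in 1680×1344: fills the width, so the feature is 1680.00 × 1050.00.
5:4 in 2256×1504: fills the height, so the intermediate becomes 1880.00 × 1504.00 — a scale of ×1.1190.
So the feature's height is 1050.00 × 1.1190 ≈ 1175.00.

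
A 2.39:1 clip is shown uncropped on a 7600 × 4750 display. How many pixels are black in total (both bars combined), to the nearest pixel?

Since 2.390 > 1.600, the clip is width-limited.
Content height = 7600 / 2.390 ≈ 3179.9163 px.
Black = 4750 − 3179.9163 = 1570.0837 px.
Across the 7600-px span: 1570.0837 × 7600 ≈ 11932636 px.

11932636 pixels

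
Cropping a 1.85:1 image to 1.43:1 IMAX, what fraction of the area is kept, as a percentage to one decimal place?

77.3%

Going from 1.85:1 to 1.43:1 IMAX means cutting width while keeping height.
Area ratio = (1.430)/(1.850) = 77.30% retained.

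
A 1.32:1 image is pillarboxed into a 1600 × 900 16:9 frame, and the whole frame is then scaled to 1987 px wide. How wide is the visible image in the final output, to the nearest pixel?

1475 px

Fitted into 1600×900, the image spans the height; its width is 900 × 1.320 ≈ 1188.00 px.
Resizing to 1987 px wide multiplies everything by 1.2419: 1188.00 → 1475.35 px.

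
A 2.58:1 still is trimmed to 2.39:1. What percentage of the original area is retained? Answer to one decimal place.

2.39:1 is narrower than 2.58:1, so the crop keeps the full height and trims the width.
Area ratio = (2.390)/(2.580) = 92.64% retained.

92.6%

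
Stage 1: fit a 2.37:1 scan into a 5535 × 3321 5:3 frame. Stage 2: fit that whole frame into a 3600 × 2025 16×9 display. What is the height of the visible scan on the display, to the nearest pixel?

1424 px

First fit — 2.37:1 into 5535×3321 spans the width: 5535.00 × 2335.44.
Second fit — the 5:3 canvas into 3600×2025 spans the height: 3375.00 × 2025.00 (×0.6098 from 5535×3321).
Applying the same ×0.6098: 2335.44 → 1424.05.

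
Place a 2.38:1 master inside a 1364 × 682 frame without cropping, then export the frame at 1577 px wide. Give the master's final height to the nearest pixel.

663 px

Fitted into 1364×682, the master spans the width; its height is 1364 / 2.380 ≈ 573.11 px.
Scaling 1364 → 1577 is ×1.1562, so the height becomes 573.11 × 1.1562 ≈ 662.61 px.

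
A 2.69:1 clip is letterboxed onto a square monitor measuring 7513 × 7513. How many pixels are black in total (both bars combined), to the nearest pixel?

Since 2.690 > 1.000, the clip is width-limited.
Content height = 7513 / 2.690 ≈ 2792.9368 px.
Black = 7513 − 2792.9368 = 4720.0632 px.
That's 4720.0632 × 7513 ≈ 35461835 black pixels.

35461835 pixels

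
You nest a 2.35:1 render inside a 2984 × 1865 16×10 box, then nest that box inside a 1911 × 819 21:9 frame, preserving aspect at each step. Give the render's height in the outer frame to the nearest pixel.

558 px

Inside the 2984×1865 canvas the render is width-limited at 2984.00 × 1269.79.
16×10 in 1911×819: fills the height, so the intermediate becomes 1310.40 × 819.00 — a scale of ×0.4391.
Applying the same ×0.4391: 1269.79 → 557.62.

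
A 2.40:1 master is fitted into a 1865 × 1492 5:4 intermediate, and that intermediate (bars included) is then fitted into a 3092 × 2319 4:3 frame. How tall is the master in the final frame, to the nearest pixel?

Inside the 1865×1492 canvas the master is width-limited at 1865.00 × 777.08.
The 5:4 canvas is height-limited in 3092×2319, giving 2898.75 × 2319.00; scale factor 1.5543.
Applying the same ×1.5543: 777.08 → 1207.81.

1208 px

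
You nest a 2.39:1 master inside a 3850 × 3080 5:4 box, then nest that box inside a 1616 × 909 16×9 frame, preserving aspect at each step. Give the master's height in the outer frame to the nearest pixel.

2.39:1 in 3850×3080: fills the width, so the master is 3850.00 × 1610.88.
Second fit — the 5:4 canvas into 1616×909 spans the height: 1136.25 × 909.00 (×0.2951 from 3850×3080).
The master scales with it: height 1610.88 × 0.2951 ≈ 475.42.

475 px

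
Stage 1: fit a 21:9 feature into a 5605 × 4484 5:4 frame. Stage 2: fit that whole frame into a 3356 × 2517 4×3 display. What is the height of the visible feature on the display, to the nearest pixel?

1348 px

21:9 in 5605×4484: fills the width, so the feature is 5605.00 × 2402.14.
Second fit — the 5:4 canvas into 3356×2517 spans the height: 3146.25 × 2517.00 (×0.5613 from 5605×4484).
Applying the same ×0.5613: 2402.14 → 1348.39.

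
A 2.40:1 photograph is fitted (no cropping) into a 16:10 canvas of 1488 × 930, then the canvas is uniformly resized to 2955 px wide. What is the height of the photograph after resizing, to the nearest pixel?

1231 px

Fitted into 1488×930, the photograph spans the width; its height is 1488 / 2.400 ≈ 620.00 px.
The frame scales by 2955/1488 = 1.9859; 620.00 × 1.9859 ≈ 1231.25 px.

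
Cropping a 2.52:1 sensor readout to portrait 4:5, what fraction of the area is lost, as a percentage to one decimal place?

Going from 2.52:1 to portrait 4:5 means cutting width while keeping height.
Fraction kept = (0.800)/(2.520) ≈ 31.75%, so 68.25% is lost.

68.3%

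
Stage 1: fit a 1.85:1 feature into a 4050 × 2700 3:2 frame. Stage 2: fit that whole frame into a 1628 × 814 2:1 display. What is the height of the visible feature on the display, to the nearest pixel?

1.85:1 in 4050×2700: fills the width, so the feature is 4050.00 × 2189.19.
The 3:2 canvas is height-limited in 1628×814, giving 1221.00 × 814.00; scale factor 0.3015.
The feature scales with it: height 2189.19 × 0.3015 ≈ 660.00.

660 px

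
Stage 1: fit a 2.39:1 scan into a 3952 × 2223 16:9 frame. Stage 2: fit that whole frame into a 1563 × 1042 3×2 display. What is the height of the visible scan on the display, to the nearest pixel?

654 px

First fit — 2.39:1 into 3952×2223 spans the width: 3952.00 × 1653.56.
Second fit — the 16:9 canvas into 1563×1042 spans the width: 1563.00 × 879.19 (×0.3955 from 3952×2223).
So the scan's height is 1653.56 × 0.3955 ≈ 653.97.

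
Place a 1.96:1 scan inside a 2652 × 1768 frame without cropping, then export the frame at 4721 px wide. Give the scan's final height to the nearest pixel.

2409 px

In the 2652×1768 frame the scan fills the width: height = 2652 / 1.960 ≈ 1353.06 px.
Scaling 2652 → 4721 is ×1.7802, so the height becomes 1353.06 × 1.7802 ≈ 2408.67 px.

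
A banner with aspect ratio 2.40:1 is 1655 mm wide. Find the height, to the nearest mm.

690 mm

At 2.40:1, 1655 / 2.400 ≈ 689.58.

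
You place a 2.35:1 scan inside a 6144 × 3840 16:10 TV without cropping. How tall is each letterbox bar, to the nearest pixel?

2.35:1 is wider than 16:10, so it spans the full width.
The scan is 6144 / 2.350 ≈ 2614.47 px tall.
3840 − 2614.47 = 1225.53 px of bars (612.77 each).

613 px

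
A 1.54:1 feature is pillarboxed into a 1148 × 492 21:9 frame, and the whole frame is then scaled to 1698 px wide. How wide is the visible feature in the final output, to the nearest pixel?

1121 px

Fitted into 1148×492, the feature spans the height; its width is 492 × 1.540 ≈ 757.68 px.
Resizing to 1698 px wide multiplies everything by 1.4791: 757.68 → 1120.68 px.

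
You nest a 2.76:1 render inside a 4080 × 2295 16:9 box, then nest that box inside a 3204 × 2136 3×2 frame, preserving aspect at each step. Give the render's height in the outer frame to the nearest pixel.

1161 px

First fit — 2.76:1 into 4080×2295 spans the width: 4080.00 × 1478.26.
The 16:9 canvas is width-limited in 3204×2136, giving 3204.00 × 1802.25; scale factor 0.7853.
So the render's height is 1478.26 × 0.7853 ≈ 1160.87.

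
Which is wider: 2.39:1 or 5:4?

2.39:1

2.39 and 5:4 = 1.25; 2.39 > 1.25.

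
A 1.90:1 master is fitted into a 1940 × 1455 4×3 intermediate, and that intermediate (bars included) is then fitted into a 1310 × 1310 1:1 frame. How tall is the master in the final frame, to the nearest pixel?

689 px

1.90:1 in 1940×1455: fills the width, so the master is 1940.00 × 1021.05.
4×3 in 1310×1310: fills the width, so the intermediate becomes 1310.00 × 982.50 — a scale of ×0.6753.
The master scales with it: height 1021.05 × 0.6753 ≈ 689.47.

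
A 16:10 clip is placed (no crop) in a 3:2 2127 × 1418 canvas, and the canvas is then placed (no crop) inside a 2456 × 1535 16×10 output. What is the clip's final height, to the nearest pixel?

First fit — 16:10 into 2127×1418 spans the width: 2127.00 × 1329.38.
Second fit — the 3:2 canvas into 2456×1535 spans the height: 2302.50 × 1535.00 (×1.0825 from 2127×1418).
Applying the same ×1.0825: 1329.38 → 1439.06.

1439 px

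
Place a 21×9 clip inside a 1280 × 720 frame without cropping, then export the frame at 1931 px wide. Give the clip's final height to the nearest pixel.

828 px

At 1280×720 the clip is width-limited, so height = 1280 × 9/21 ≈ 548.57 px.
Resizing to 1931 px wide multiplies everything by 1.5086: 548.57 → 827.57 px.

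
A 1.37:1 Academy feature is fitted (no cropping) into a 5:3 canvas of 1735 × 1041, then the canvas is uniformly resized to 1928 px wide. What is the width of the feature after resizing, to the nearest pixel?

1585 px

Fitted into 1735×1041, the feature spans the height; its width is 1041 × 1.370 ≈ 1426.17 px.
Scaling 1735 → 1928 is ×1.1112, so the width becomes 1426.17 × 1.1112 ≈ 1584.82 px.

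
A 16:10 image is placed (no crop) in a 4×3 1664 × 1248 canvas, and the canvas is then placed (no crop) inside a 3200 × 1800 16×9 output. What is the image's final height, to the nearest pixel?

First fit — 16:10 into 1664×1248 spans the width: 1664.00 × 1040.00.
4×3 in 3200×1800: fills the height, so the intermediate becomes 2400.00 × 1800.00 — a scale of ×1.4423.
Applying the same ×1.4423: 1040.00 → 1500.00.

1500 px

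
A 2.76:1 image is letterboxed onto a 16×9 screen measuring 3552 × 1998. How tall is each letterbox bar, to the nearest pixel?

2.76:1 (2.760) > 16×9 (1.778), so the image fills the width.
The image is 3552 / 2.760 ≈ 1286.96 px tall.
Leftover height: 1998 − 1286.96 = 711.04 px → 355.52 each side.

356 px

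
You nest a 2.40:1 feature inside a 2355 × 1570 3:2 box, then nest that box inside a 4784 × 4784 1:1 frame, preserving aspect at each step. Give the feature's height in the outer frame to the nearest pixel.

Inside the 2355×1570 canvas the feature is width-limited at 2355.00 × 981.25.
The 3:2 canvas is width-limited in 4784×4784, giving 4784.00 × 3189.33; scale factor 2.0314.
So the feature's height is 981.25 × 2.0314 ≈ 1993.33.

1993 px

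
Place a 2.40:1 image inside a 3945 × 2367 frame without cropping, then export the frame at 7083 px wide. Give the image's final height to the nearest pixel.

2951 px

Fitted into 3945×2367, the image spans the width; its height is 3945 / 2.400 ≈ 1643.75 px.
Resizing to 7083 px wide multiplies everything by 1.7954: 1643.75 → 2951.25 px.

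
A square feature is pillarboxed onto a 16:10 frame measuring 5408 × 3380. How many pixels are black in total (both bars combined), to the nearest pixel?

6854640 pixels

square is narrower than 16:10, so it spans the full height.
The feature is 3380 × 1/1 ≈ 3380.0000 px wide.
Leftover width: 5408 − 3380.0000 = 2028.0000 px.
Across the 3380-px span: 2028.0000 × 3380 ≈ 6854640 px.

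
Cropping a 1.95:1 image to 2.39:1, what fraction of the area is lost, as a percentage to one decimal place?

The width stays; only height is cut (since 2.39:1 is wider than 1.95:1).
Area ratio = (1.950)/(2.390) = 81.59%; the remaining 18.41% is cropped out.

18.4%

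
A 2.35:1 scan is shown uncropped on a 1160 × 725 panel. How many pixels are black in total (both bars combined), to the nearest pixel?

2.35:1 (2.350) > 16:10 (1.600), so the scan fills the width.
The scan is 1160 / 2.350 ≈ 493.6170 px tall.
725 − 493.6170 = 231.3830 px of bars.
Across the 1160-px span: 231.3830 × 1160 ≈ 268404 px.

268404 pixels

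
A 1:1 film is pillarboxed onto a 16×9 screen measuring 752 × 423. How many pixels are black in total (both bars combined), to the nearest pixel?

1:1 is narrower than 16×9, so it spans the full height.
The film is 423 × 1/1 ≈ 423.0000 px wide.
Black = 752 − 423.0000 = 329.0000 px.
That's 329.0000 × 423 ≈ 139167 black pixels.

139167 pixels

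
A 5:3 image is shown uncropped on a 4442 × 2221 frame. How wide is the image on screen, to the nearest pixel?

Since 1.667 < 2.000, the image is height-limited.
That makes the image 3701.67 px wide (2221 × 5/3).

3702 px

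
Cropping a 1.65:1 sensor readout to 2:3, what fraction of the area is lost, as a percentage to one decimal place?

Going from 1.65:1 to 2:3 means cutting width while keeping height.
Area ratio = (0.667)/(1.650) = 40.40%; the remaining 59.60% is cropped out.

59.6%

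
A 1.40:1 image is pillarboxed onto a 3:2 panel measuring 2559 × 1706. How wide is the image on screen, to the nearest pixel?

2388 px

1.40:1 (1.400) < 3:2 (1.500), so the image fills the height.
Content width = 1706 × 1.400 ≈ 2388.40 px.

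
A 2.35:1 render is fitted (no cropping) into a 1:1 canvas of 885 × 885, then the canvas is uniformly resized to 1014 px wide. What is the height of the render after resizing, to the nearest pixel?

In the 885×885 frame the render fills the width: height = 885 / 2.350 ≈ 376.60 px.
Scaling 885 → 1014 is ×1.1458, so the height becomes 376.60 × 1.1458 ≈ 431.49 px.

431 px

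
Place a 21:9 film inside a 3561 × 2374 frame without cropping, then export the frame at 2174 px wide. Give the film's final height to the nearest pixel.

932 px

Fitted into 3561×2374, the film spans the width; its height is 3561 × 9/21 ≈ 1526.14 px.
Resizing to 2174 px wide multiplies everything by 0.6105: 1526.14 → 931.71 px.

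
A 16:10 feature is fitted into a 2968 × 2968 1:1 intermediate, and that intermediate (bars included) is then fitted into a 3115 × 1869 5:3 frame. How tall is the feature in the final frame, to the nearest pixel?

Inside the 2968×2968 canvas the feature is width-limited at 2968.00 × 1855.00.
1:1 in 3115×1869: fills the height, so the intermediate becomes 1869.00 × 1869.00 — a scale of ×0.6297.
So the feature's height is 1855.00 × 0.6297 ≈ 1168.12.

1168 px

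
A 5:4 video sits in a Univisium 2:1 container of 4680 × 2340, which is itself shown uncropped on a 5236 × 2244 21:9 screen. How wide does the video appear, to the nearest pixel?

First fit — 5:4 into 4680×2340 spans the height: 2925.00 × 2340.00.
The Univisium 2:1 canvas is height-limited in 5236×2244, giving 4488.00 × 2244.00; scale factor 0.9590.
Applying the same ×0.9590: 2925.00 → 2805.00.

2805 px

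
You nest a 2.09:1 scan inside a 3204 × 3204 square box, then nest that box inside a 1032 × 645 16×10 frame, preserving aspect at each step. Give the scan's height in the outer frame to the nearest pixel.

309 px

2.09:1 in 3204×3204: fills the width, so the scan is 3204.00 × 1533.01.
Second fit — the square canvas into 1032×645 spans the height: 645.00 × 645.00 (×0.2013 from 3204×3204).
Applying the same ×0.2013: 1533.01 → 308.61.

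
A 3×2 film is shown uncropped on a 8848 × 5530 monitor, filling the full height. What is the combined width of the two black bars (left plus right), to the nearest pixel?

553 px

That makes the image 8295.00 px wide (5530 × 3/2).
Leftover width: 8848 − 8295.00 = 553.00 px.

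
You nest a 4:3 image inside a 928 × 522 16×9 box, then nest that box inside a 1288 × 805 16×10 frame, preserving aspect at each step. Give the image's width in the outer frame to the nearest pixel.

First fit — 4:3 into 928×522 spans the height: 696.00 × 522.00.
Second fit — the 16×9 canvas into 1288×805 spans the width: 1288.00 × 724.50 (×1.3879 from 928×522).
The image scales with it: width 696.00 × 1.3879 ≈ 966.00.

966 px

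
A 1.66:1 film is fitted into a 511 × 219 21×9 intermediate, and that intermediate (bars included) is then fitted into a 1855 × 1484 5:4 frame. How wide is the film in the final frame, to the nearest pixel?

1.66:1 in 511×219: fills the height, so the film is 363.54 × 219.00.
Second fit — the 21×9 canvas into 1855×1484 spans the width: 1855.00 × 795.00 (×3.6301 from 511×219).
Applying the same ×3.6301: 363.54 → 1319.70.

1320 px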